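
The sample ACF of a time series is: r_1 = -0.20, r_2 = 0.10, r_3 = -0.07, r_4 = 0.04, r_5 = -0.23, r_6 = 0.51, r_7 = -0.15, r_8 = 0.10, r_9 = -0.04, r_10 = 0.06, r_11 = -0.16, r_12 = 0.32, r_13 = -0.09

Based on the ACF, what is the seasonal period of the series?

The largest autocorrelation is r_6 = 0.51, with a weaker echo at lag 12 (0.32); the remaining lags stay at or below 0.10.
The dominant spike at lag 6 indicates a seasonal period of 6.

6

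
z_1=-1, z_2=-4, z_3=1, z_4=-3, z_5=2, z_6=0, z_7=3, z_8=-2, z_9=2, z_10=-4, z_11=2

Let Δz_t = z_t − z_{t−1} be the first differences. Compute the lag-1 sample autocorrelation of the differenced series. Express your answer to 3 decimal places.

First differences Δz: -3, 5, -4, 5, -2, 3, -5, 4, -6, 6
Mean of differences = 0.3000
Numerator Σ(Δz_t−Δz̄)(Δz_{t+1}−Δz̄) = -166.0900
Denominator Σ(Δz_t−Δz̄)² = 200.1000
r_1(Δz) = -166.0900 / 200.1000 = -0.830

-0.830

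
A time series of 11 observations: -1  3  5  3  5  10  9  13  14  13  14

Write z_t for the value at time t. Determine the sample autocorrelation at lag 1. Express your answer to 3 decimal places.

0.656

Mean z̄ = (-1 + 3 + 5 + 3 + 5 + 10 + 9 + 13 + 14 + 13 + 14)/11 = 8.0000
Numerator Σ_{t=1}^{10}(z_t−z̄)(z_{t+1}−z̄) = 181.0000
Denominator Σ(z_t−z̄)² = 276.0000
r_1 = 181.0000 / 276.0000 = 0.656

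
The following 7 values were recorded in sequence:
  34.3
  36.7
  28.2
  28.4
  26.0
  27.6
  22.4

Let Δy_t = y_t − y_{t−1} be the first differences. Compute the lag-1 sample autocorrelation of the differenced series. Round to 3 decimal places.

First differences Δy: 2.4, -8.5, 0.2, -2.4, 1.6, -5.2
Mean of differences = -1.9833
Numerator Σ(Δy_t−Δȳ)(Δy_{t+1}−Δȳ) = -56.7219
Denominator Σ(Δy_t−Δȳ)² = 89.8083
r_1(Δy) = -56.7219 / 89.8083 = -0.632

-0.632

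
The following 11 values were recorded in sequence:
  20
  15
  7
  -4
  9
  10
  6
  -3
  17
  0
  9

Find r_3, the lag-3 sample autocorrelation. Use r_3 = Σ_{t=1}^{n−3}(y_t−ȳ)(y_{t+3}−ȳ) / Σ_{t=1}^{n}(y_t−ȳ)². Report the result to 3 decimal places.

Mean ȳ = (20 + 15 + 7 − 4 + 9 + 10 + 6 − 3 + 17 + 0 + 9)/11 = 7.8182
Numerator Σ_{t=1}^{8}(y_t−ȳ)(y_{t+3}−ȳ) = -107.0992
Denominator Σ(y_t−ȳ)² = 613.6364
r_3 = -107.0992 / 613.6364 = -0.175

-0.175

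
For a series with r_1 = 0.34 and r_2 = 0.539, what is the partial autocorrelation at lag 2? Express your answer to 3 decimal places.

0.479

φ_{22} = (r_2 − r_1²) / (1 − r_1²)
r_1² = (0.34)² = 0.1156
Numerator = 0.539 − 0.1156 = 0.4234; denominator = 1 − 0.1156 = 0.8844
φ_{22} = 0.4234 / 0.8844 = 0.479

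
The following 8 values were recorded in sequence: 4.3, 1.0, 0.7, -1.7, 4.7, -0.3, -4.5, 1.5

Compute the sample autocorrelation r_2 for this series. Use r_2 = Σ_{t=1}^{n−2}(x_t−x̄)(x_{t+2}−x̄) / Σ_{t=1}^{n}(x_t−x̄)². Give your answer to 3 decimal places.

-0.314

Mean x̄ = (4.3 + 1.0 + 0.7 − 1.7 + 4.7 − 0.3 − 4.5 + 1.5)/8 = 0.7125
Deviations from mean: 3.5875, 0.2875, -0.0125, -2.4125, 3.9875, -1.0125, -5.2125, 0.7875
Σ(x_t−x̄)(x_{t+2}−x̄) = (-0.0448) + (-0.6936) + (-0.0498) + (2.4427) + (-20.7848) + (-0.7973) = -19.9278
Denominator Σ(x_t−x̄)² = 63.4888
r_2 = -19.9278 / 63.4888 = -0.314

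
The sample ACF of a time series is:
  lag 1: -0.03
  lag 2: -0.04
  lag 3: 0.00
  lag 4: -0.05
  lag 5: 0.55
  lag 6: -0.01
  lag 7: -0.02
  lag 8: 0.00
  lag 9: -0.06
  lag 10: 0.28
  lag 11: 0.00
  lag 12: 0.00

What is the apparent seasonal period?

5

The largest autocorrelation is r_5 = 0.55, with a weaker echo at lag 10 (0.28); the remaining lags stay at or below 0.00.
The dominant spike at lag 5 indicates a seasonal period of 5.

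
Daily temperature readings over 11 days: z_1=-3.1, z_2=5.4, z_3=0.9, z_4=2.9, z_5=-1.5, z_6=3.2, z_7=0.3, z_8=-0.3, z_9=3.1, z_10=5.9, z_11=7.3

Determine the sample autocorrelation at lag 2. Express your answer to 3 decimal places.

0.121

Mean z̄ = (-3.1 + 5.4 + 0.9 + 2.9 − 1.5 + 3.2 + 0.3 − 0.3 + 3.1 + 5.9 + 7.3)/11 = 2.1909
Numerator Σ_{t=1}^{9}(z_t−z̄)(z_{t+2}−z̄) = 12.7380
Denominator Σ(z_t−z̄)² = 105.5691
r_2 = 12.7380 / 105.5691 = 0.121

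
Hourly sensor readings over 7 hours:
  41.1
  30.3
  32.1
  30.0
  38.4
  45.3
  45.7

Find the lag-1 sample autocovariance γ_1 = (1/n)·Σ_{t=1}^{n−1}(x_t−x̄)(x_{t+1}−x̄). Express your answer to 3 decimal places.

16.905

Mean x̄ = (41.1 + 30.3 + 32.1 + 30.0 + 38.4 + 45.3 + 45.7)/7 = 37.5571
Σ_{t=1}^{6}(x_t−x̄)(x_{t+1}−x̄) = 118.3382
γ_1 = 118.3382 / 7 = 16.905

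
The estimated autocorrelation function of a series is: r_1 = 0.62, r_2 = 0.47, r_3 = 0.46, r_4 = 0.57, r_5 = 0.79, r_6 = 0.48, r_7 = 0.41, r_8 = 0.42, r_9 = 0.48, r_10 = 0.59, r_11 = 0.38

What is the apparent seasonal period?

5

The largest autocorrelation is r_5 = 0.79; the remaining lags stay at or below 0.62. The elevated value at lag 1 (0.62), dropping to 0.47 at lag 2, reflects decaying short-term dependence rather than seasonality.
The dominant spike at lag 5 indicates a seasonal period of 5.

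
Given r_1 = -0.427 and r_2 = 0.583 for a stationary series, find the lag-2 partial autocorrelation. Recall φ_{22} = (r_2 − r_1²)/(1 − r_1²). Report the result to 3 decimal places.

φ_{22} = (r_2 − r_1²) / (1 − r_1²)
r_1² = (-0.427)² = 0.182329
Numerator = 0.583 − 0.1823 = 0.4007; denominator = 1 − 0.1823 = 0.8177
φ_{22} = 0.4007 / 0.8177 = 0.490

0.490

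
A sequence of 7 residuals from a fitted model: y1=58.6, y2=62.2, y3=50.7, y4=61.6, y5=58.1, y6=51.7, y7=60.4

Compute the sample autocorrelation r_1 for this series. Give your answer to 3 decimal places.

-0.561

Mean ȳ = (58.6 + 62.2 + 50.7 + 61.6 + 58.1 + 51.7 + 60.4)/7 = 57.6143
Numerator Σ_{t=1}^{6}(y_t−ȳ)(y_{t+1}−ȳ) = -72.1573
Denominator Σ(y_t−ȳ)² = 128.6686
r_1 = -72.1573 / 128.6686 = -0.561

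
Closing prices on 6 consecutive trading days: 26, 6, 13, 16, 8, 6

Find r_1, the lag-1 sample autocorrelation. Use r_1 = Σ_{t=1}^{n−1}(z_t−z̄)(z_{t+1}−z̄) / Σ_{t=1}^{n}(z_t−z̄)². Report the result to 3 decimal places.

Mean z̄ = (26 + 6 + 13 + 16 + 8 + 6)/6 = 12.5000
Deviations from mean: 13.5000, -6.5000, 0.5000, 3.5000, -4.5000, -6.5000
Σ(z_t−z̄)(z_{t+1}−z̄) = (-87.7500) + (-3.2500) + (1.7500) + (-15.7500) + (29.2500) = -75.7500
Denominator Σ(z_t−z̄)² = 299.5000
r_1 = -75.7500 / 299.5000 = -0.253

-0.253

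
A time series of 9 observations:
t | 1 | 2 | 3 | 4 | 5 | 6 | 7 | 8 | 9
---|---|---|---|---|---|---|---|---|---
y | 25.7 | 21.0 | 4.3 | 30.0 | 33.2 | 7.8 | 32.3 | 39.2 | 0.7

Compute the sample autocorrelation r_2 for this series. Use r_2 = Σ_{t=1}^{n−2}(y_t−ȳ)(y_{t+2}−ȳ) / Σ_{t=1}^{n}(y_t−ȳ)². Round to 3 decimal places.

Mean ȳ = (25.7 + 21.0 + 4.3 + 30.0 + 33.2 + 7.8 + 32.3 + 39.2 + 0.7)/9 = 21.5778
Numerator Σ_{t=1}^{7}(y_t−ȳ)(y_{t+2}−ȳ) = -734.9699
Denominator Σ(y_t−ȳ)² = 1573.0756
r_2 = -734.9699 / 1573.0756 = -0.467

-0.467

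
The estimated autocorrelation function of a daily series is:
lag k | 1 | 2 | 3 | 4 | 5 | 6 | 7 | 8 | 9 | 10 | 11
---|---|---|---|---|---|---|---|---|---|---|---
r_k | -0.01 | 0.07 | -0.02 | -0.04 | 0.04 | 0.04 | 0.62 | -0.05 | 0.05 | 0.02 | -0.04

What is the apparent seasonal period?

The largest autocorrelation is r_7 = 0.62; the remaining lags stay at or below 0.07.
The dominant spike at lag 7 indicates a seasonal period of 7.

7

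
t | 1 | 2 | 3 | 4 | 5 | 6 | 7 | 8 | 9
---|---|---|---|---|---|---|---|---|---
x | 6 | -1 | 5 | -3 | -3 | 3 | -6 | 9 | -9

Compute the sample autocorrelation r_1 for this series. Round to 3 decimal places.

-0.626

Mean x̄ = (6 − 1 + 5 − 3 − 3 + 3 − 6 + 9 − 9)/9 = 0.1111
Numerator Σ_{t=1}^{8}(x_t−x̄)(x_{t+1}−x̄) = -179.4568
Denominator Σ(x_t−x̄)² = 286.8889
r_1 = -179.4568 / 286.8889 = -0.626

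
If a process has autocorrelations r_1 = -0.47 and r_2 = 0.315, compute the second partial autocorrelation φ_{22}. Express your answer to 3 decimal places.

φ_{22} = (r_2 − r_1²) / (1 − r_1²)
r_1² = (-0.47)² = 0.2209
Numerator = 0.315 − 0.2209 = 0.0941; denominator = 1 − 0.2209 = 0.7791
φ_{22} = 0.0941 / 0.7791 = 0.121

0.121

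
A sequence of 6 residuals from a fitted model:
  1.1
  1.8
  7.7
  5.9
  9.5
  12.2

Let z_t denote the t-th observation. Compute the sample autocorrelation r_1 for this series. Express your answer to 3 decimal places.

Mean z̄ = (1.1 + 1.8 + 7.7 + 5.9 + 9.5 + 12.2)/6 = 6.3667
Deviations from mean: -5.2667, -4.5667, 1.3333, -0.4667, 3.1333, 5.8333
Σ(z_t−z̄)(z_{t+1}−z̄) = (24.0511) + (-6.0889) + (-0.6222) + (-1.4622) + (18.2778) = 34.1556
Denominator Σ(z_t−z̄)² = 94.4333
r_1 = 34.1556 / 94.4333 = 0.362

0.362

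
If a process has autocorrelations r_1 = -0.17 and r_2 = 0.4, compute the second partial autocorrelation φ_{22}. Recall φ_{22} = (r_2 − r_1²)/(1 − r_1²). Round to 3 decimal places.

0.382

φ_{22} = (r_2 − r_1²) / (1 − r_1²)
r_1² = (-0.17)² = 0.0289
Numerator = 0.4 − 0.0289 = 0.3711; denominator = 1 − 0.0289 = 0.9711
φ_{22} = 0.3711 / 0.9711 = 0.382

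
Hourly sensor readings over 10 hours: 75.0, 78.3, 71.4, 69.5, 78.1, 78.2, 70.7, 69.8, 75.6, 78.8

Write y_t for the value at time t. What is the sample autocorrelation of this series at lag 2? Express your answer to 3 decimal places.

Mean ȳ = (75.0 + 78.3 + 71.4 + 69.5 + 78.1 + 78.2 + 70.7 + 69.8 + 75.6 + 78.8)/10 = 74.5400
Numerator Σ_{t=1}^{8}(y_t−ȳ)(y_{t+2}−ȳ) = -105.3012
Denominator Σ(y_t−ȳ)² = 132.1640
r_2 = -105.3012 / 132.1640 = -0.797

-0.797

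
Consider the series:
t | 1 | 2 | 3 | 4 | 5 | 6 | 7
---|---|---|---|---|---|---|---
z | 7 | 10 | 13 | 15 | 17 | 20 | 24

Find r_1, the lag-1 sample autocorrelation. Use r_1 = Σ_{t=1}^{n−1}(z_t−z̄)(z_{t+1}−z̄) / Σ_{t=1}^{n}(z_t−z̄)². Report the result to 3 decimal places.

Mean z̄ = (7 + 10 + 13 + 15 + 17 + 20 + 24)/7 = 15.1429
Deviations from mean: -8.1429, -5.1429, -2.1429, -0.1429, 1.8571, 4.8571, 8.8571
Σ(z_t−z̄)(z_{t+1}−z̄) = (41.8776) + (11.0204) + (0.3061) + (-0.2653) + (9.0204) + (43.0204) = 104.9796
Denominator Σ(z_t−z̄)² = 202.8571
r_1 = 104.9796 / 202.8571 = 0.518

0.518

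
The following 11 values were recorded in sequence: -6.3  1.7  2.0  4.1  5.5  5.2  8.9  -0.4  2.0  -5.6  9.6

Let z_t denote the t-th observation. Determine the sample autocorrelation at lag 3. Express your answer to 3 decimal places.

-0.340

Mean z̄ = (-6.3 + 1.7 + 2.0 + 4.1 + 5.5 + 5.2 + 8.9 − 0.4 + 2.0 − 5.6 + 9.6)/11 = 2.4273
Numerator Σ_{t=1}^{8}(z_t−z̄)(z_{t+3}−z̄) = -89.3004
Denominator Σ(z_t−z̄)² = 262.7618
r_3 = -89.3004 / 262.7618 = -0.340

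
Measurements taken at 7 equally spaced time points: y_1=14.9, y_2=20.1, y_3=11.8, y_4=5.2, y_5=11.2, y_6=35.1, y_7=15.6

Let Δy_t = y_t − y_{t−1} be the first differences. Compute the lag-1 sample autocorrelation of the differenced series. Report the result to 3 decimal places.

First differences Δy: 5.2, -8.3, -6.6, 6.0, 23.9, -19.5
Mean of differences = 0.1167
Numerator Σ(Δy_t−Δȳ)(Δy_{t+1}−Δȳ) = -352.3936
Denominator Σ(Δy_t−Δȳ)² = 1126.8683
r_1(Δy) = -352.3936 / 1126.8683 = -0.313

-0.313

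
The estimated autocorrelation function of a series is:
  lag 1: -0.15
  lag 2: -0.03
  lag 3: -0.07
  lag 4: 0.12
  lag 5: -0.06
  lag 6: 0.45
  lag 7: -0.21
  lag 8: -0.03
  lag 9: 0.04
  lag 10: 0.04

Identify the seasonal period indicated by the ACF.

6

The largest autocorrelation is r_6 = 0.45; the remaining lags stay at or below 0.12.
The dominant spike at lag 6 indicates a seasonal period of 6.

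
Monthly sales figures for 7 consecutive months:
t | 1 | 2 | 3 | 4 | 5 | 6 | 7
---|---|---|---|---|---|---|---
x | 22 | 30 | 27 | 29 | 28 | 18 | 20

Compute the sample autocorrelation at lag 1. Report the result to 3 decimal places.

Mean x̄ = (22 + 30 + 27 + 29 + 28 + 18 + 20)/7 = 24.8571
Deviations from mean: -2.8571, 5.1429, 2.1429, 4.1429, 3.1429, -6.8571, -4.8571
Σ(x_t−x̄)(x_{t+1}−x̄) = (-14.6939) + (11.0204) + (8.8776) + (13.0204) + (-21.5510) + (33.3061) = 29.9796
Denominator Σ(x_t−x̄)² = 136.8571
r_1 = 29.9796 / 136.8571 = 0.219

0.219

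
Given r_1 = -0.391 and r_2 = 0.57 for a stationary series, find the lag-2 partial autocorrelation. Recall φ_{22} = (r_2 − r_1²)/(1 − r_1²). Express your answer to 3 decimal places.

φ_{22} = (r_2 − r_1²) / (1 − r_1²)
r_1² = (-0.391)² = 0.152881
Numerator = 0.57 − 0.1529 = 0.4171; denominator = 1 − 0.1529 = 0.8471
φ_{22} = 0.4171 / 0.8471 = 0.492

0.492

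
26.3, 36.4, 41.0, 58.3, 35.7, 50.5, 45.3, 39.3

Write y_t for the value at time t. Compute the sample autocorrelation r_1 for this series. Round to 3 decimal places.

-0.080

Mean ȳ = (26.3 + 36.4 + 41.0 + 58.3 + 35.7 + 50.5 + 45.3 + 39.3)/8 = 41.6000
Deviations from mean: -15.3000, -5.2000, -0.6000, 16.7000, -5.9000, 8.9000, 3.7000, -2.3000
Numerator Σ_{t=1}^{7}(y_t−ȳ)(y_{t+1}−ȳ) = -53.9600
Denominator Σ(y_t−ȳ)² = 673.3800
r_1 = -53.9600 / 673.3800 = -0.080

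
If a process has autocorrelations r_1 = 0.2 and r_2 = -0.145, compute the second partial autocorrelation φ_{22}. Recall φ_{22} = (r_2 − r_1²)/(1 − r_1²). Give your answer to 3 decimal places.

φ_{22} = (r_2 − r_1²) / (1 − r_1²)
r_1² = (0.2)² = 0.04
Numerator = -0.145 − 0.0400 = -0.1850; denominator = 1 − 0.0400 = 0.9600
φ_{22} = -0.1850 / 0.9600 = -0.193

-0.193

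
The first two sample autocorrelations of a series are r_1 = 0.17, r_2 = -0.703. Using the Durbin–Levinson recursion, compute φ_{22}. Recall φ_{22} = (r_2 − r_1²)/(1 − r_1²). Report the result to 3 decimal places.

φ_{22} = (r_2 − r_1²) / (1 − r_1²)
r_1² = (0.17)² = 0.0289
Numerator = -0.703 − 0.0289 = -0.7319; denominator = 1 − 0.0289 = 0.9711
φ_{22} = -0.7319 / 0.9711 = -0.754

-0.754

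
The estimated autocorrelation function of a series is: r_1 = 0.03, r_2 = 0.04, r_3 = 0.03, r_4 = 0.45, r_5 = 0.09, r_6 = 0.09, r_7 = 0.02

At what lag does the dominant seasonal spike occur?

The largest autocorrelation is r_4 = 0.45; the remaining lags stay at or below 0.09.
The dominant spike at lag 4 indicates a seasonal period of 4.

4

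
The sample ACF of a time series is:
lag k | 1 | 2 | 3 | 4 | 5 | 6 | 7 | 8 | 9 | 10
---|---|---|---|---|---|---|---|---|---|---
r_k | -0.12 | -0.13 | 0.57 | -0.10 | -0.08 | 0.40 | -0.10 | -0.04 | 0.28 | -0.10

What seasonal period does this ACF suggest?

3

The largest autocorrelation is r_3 = 0.57, with weaker echoes at lags 6 (0.40) and 9 (0.28); the remaining lags stay at or below -0.04.
The dominant spike at lag 3 indicates a seasonal period of 3.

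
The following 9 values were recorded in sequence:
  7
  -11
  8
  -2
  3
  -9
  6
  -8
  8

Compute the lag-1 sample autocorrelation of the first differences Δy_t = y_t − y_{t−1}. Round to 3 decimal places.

-0.770

First differences Δy: -18, 19, -10, 5, -12, 15, -14, 16
Mean of differences = 0.1250
Numerator Σ(Δy_t−Δȳ)(Δy_{t+1}−Δȳ) = -1256.3906
Denominator Σ(Δy_t−Δȳ)² = 1630.8750
r_1(Δy) = -1256.3906 / 1630.8750 = -0.770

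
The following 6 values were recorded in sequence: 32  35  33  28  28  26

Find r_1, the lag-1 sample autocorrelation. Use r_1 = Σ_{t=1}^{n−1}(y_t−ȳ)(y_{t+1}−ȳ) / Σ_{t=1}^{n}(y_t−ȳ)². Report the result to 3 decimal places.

0.482

Mean ȳ = (32 + 35 + 33 + 28 + 28 + 26)/6 = 30.3333
Numerator Σ_{t=1}^{5}(y_t−ȳ)(y_{t+1}−ȳ) = 29.5556
Denominator Σ(y_t−ȳ)² = 61.3333
r_1 = 29.5556 / 61.3333 = 0.482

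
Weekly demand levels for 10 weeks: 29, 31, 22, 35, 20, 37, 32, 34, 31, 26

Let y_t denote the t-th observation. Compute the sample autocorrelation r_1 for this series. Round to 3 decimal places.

Mean ȳ = (29 + 31 + 22 + 35 + 20 + 37 + 32 + 34 + 31 + 26)/10 = 29.7000
Numerator Σ_{t=1}^{9}(y_t−ȳ)(y_{t+1}−ȳ) = -146.4900
Denominator Σ(y_t−ȳ)² = 276.1000
r_1 = -146.4900 / 276.1000 = -0.531

-0.531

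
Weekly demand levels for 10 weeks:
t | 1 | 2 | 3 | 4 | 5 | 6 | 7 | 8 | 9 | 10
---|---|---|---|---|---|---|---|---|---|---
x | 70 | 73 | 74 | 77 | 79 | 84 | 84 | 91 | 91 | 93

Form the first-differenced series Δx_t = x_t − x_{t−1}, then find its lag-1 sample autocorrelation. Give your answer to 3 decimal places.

-0.723

First differences Δx: 3, 1, 3, 2, 5, 0, 7, 0, 2
Mean of differences = 2.5556
Numerator Σ(Δx_t−Δx̄)(Δx_{t+1}−Δx̄) = -30.5309
Denominator Σ(Δx_t−Δx̄)² = 42.2222
r_1(Δx) = -30.5309 / 42.2222 = -0.723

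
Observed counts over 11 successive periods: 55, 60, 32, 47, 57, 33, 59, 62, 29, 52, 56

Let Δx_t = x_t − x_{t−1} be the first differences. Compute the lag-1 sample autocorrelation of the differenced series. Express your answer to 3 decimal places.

-0.487

First differences Δx: 5, -28, 15, 10, -24, 26, 3, -33, 23, 4
Mean of differences = 0.1000
Numerator Σ(Δx_t−Δx̄)(Δx_{t+1}−Δx̄) = -1961.2100
Denominator Σ(Δx_t−Δx̄)² = 4028.9000
r_1(Δx) = -1961.2100 / 4028.9000 = -0.487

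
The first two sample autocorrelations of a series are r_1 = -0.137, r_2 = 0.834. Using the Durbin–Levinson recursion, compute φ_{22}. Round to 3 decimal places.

0.831

φ_{22} = (r_2 − r_1²) / (1 − r_1²)
r_1² = (-0.137)² = 0.018769
Numerator = 0.834 − 0.0188 = 0.8152; denominator = 1 − 0.0188 = 0.9812
φ_{22} = 0.8152 / 0.9812 = 0.831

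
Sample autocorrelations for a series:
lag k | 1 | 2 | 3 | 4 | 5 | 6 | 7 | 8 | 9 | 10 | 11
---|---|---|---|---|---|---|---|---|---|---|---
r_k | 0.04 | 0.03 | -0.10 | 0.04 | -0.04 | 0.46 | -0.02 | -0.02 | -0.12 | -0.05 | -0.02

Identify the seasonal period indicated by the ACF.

The largest autocorrelation is r_6 = 0.46; the remaining lags stay at or below 0.04.
The dominant spike at lag 6 indicates a seasonal period of 6.

6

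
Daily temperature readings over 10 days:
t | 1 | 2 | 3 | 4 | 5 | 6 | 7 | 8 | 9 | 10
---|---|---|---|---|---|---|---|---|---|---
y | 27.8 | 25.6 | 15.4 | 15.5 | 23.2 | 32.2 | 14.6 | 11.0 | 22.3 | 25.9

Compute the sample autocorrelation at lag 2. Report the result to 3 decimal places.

-0.744

Mean ȳ = (27.8 + 25.6 + 15.4 + 15.5 + 23.2 + 32.2 + 14.6 + 11.0 + 22.3 + 25.9)/10 = 21.3500
Numerator Σ_{t=1}^{8}(y_t−ȳ)(y_{t+2}−ȳ) = -316.0100
Denominator Σ(y_t−ȳ)² = 424.7250
r_2 = -316.0100 / 424.7250 = -0.744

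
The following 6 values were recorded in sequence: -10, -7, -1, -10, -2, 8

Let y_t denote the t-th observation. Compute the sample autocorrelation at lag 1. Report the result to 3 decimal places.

0.018

Mean ȳ = (-10 − 7 − 1 − 10 − 2 + 8)/6 = -3.6667
Σ(y_t−ȳ)(y_{t+1}−ȳ) = (21.1111) + (-8.8889) + (-16.8889) + (-10.5556) + (19.4444) = 4.2222
Denominator Σ(y_t−ȳ)² = 237.3333
r_1 = 4.2222 / 237.3333 = 0.018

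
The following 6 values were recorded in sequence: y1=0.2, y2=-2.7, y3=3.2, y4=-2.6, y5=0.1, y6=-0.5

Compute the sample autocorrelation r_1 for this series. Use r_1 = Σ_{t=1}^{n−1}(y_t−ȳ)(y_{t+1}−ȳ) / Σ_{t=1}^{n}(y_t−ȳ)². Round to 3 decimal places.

-0.790

Mean ȳ = (0.2 − 2.7 + 3.2 − 2.6 + 0.1 − 0.5)/6 = -0.3833
Deviations from mean: 0.5833, -2.3167, 3.5833, -2.2167, 0.4833, -0.1167
Σ(y_t−ȳ)(y_{t+1}−ȳ) = (-1.3514) + (-8.3014) + (-7.9431) + (-1.0714) + (-0.0564) = -18.7236
Denominator Σ(y_t−ȳ)² = 23.7083
r_1 = -18.7236 / 23.7083 = -0.790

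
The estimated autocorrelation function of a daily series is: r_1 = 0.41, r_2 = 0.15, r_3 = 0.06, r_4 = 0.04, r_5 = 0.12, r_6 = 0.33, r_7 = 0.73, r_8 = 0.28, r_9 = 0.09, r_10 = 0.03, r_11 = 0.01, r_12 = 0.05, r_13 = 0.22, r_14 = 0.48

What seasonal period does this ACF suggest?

7

The largest autocorrelation is r_7 = 0.73, with a weaker echo at lag 14 (0.48); the remaining lags stay at or below 0.41. The elevated value at lag 1 (0.41), dropping to 0.15 at lag 2, reflects decaying short-term dependence rather than seasonality.
The dominant spike at lag 7 indicates a seasonal period of 7.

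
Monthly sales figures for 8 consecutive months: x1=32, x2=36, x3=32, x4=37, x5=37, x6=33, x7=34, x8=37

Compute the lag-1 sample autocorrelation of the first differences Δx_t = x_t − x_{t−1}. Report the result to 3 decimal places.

First differences Δx: 4, -4, 5, 0, -4, 1, 3
Mean of differences = 0.7143
Numerator Σ(Δx_t−Δx̄)(Δx_{t+1}−Δx̄) = -36.0816
Denominator Σ(Δx_t−Δx̄)² = 79.4286
r_1(Δx) = -36.0816 / 79.4286 = -0.454

-0.454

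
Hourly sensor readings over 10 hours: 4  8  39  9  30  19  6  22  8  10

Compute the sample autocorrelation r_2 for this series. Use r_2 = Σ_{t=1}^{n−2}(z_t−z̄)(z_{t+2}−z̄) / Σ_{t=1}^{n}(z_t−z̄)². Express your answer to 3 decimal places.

0.014

Mean z̄ = (4 + 8 + 39 + 9 + 30 + 19 + 6 + 22 + 8 + 10)/10 = 15.5000
Numerator Σ_{t=1}^{8}(z_t−z̄)(z_{t+2}−z̄) = 17.0000
Denominator Σ(z_t−z̄)² = 1224.5000
r_2 = 17.0000 / 1224.5000 = 0.014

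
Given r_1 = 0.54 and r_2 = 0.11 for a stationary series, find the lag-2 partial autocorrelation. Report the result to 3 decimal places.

φ_{22} = (r_2 − r_1²) / (1 − r_1²)
r_1² = (0.54)² = 0.2916
Numerator = 0.11 − 0.2916 = -0.1816; denominator = 1 − 0.2916 = 0.7084
φ_{22} = -0.1816 / 0.7084 = -0.256

-0.256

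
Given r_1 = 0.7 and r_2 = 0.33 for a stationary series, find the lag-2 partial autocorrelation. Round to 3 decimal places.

φ_{22} = (r_2 − r_1²) / (1 − r_1²)
r_1² = (0.7)² = 0.49
Numerator = 0.33 − 0.4900 = -0.1600; denominator = 1 − 0.4900 = 0.5100
φ_{22} = -0.1600 / 0.5100 = -0.314

-0.314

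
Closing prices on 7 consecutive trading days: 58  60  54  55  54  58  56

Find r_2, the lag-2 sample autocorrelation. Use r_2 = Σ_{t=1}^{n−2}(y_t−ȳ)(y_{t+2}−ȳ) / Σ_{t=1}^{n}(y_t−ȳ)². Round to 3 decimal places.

-0.133

Mean ȳ = (58 + 60 + 54 + 55 + 54 + 58 + 56)/7 = 56.4286
Deviations from mean: 1.5714, 3.5714, -2.4286, -1.4286, -2.4286, 1.5714, -0.4286
Numerator Σ_{t=1}^{5}(y_t−ȳ)(y_{t+2}−ȳ) = -4.2245
Denominator Σ(y_t−ȳ)² = 31.7143
r_2 = -4.2245 / 31.7143 = -0.133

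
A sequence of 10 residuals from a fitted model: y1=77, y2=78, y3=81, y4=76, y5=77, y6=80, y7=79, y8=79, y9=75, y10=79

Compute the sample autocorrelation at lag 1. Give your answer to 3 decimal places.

Mean ȳ = (77 + 78 + 81 + 76 + 77 + 80 + 79 + 79 + 75 + 79)/10 = 78.1000
Numerator Σ_{t=1}^{9}(y_t−ȳ)(y_{t+1}−ȳ) = -9.1100
Denominator Σ(y_t−ȳ)² = 30.9000
r_1 = -9.1100 / 30.9000 = -0.295

-0.295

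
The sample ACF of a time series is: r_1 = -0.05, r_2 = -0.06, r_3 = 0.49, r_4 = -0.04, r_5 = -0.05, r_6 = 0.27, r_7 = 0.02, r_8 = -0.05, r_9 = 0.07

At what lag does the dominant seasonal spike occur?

3

The largest autocorrelation is r_3 = 0.49, with a weaker echo at lag 6 (0.27); the remaining lags stay at or below 0.07.
The dominant spike at lag 3 indicates a seasonal period of 3.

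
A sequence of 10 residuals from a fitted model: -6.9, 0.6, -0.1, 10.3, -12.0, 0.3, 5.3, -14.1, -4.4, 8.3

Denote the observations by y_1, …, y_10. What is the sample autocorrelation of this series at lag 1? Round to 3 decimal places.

-0.334

Mean ȳ = (-6.9 + 0.6 − 0.1 + 10.3 − 12.0 + 0.3 + 5.3 − 14.1 − 4.4 + 8.3)/10 = -1.2700
Numerator Σ_{t=1}^{9}(y_t−ȳ)(y_{t+1}−ȳ) = -199.5699
Denominator Σ(y_t−ȳ)² = 597.1810
r_1 = -199.5699 / 597.1810 = -0.334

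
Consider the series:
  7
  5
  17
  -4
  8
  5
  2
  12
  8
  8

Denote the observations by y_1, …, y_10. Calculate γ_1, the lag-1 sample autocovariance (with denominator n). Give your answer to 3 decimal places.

-15.264

Mean ȳ = (7 + 5 + 17 − 4 + 8 + 5 + 2 + 12 + 8 + 8)/10 = 6.8000
Σ_{t=1}^{9}(y_t−ȳ)(y_{t+1}−ȳ) = -152.6400
γ_1 = -152.6400 / 10 = -15.264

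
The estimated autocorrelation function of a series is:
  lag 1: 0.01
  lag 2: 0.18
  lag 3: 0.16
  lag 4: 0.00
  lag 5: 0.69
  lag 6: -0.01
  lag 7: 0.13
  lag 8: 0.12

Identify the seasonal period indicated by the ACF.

The largest autocorrelation is r_5 = 0.69; the remaining lags stay at or below 0.18.
The dominant spike at lag 5 indicates a seasonal period of 5.

5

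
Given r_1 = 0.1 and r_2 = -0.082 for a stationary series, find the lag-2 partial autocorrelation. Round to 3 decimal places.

-0.093

φ_{22} = (r_2 − r_1²) / (1 − r_1²)
r_1² = (0.1)² = 0.01
Numerator = -0.082 − 0.0100 = -0.0920; denominator = 1 − 0.0100 = 0.9900
φ_{22} = -0.0920 / 0.9900 = -0.093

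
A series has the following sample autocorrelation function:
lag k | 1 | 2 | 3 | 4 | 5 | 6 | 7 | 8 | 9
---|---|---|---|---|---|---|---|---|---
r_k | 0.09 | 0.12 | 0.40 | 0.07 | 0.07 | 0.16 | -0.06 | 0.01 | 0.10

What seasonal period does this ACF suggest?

The largest autocorrelation is r_3 = 0.40, with a weaker echo at lag 6 (0.16); the remaining lags stay at or below 0.12.
The dominant spike at lag 3 indicates a seasonal period of 3.

3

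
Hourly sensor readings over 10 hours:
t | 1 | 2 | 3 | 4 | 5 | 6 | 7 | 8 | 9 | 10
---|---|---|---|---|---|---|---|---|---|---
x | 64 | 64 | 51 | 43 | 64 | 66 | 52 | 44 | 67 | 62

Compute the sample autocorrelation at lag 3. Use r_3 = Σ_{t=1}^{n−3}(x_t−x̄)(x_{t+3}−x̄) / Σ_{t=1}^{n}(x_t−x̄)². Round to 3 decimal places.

-0.075

Mean x̄ = (64 + 64 + 51 + 43 + 64 + 66 + 52 + 44 + 67 + 62)/10 = 57.7000
Σ(x_t−x̄)(x_{t+3}−x̄) = (-92.6100) + (39.6900) + (-55.6100) + (83.7900) + (-86.3100) + (77.1900) + (-24.5100) = -58.3700
Denominator Σ(x_t−x̄)² = 774.1000
r_3 = -58.3700 / 774.1000 = -0.075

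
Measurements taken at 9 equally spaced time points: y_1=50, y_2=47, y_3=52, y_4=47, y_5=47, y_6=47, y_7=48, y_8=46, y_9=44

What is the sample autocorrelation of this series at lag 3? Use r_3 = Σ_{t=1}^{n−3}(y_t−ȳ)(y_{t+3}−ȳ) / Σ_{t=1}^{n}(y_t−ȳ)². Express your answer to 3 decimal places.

-0.022

Mean ȳ = (50 + 47 + 52 + 47 + 47 + 47 + 48 + 46 + 44)/9 = 47.5556
Σ(y_t−ȳ)(y_{t+3}−ȳ) = (-1.3580) + (0.3086) + (-2.4691) + (-0.2469) + (0.8642) + (1.9753) = -0.9259
Denominator Σ(y_t−ȳ)² = 42.2222
r_3 = -0.9259 / 42.2222 = -0.022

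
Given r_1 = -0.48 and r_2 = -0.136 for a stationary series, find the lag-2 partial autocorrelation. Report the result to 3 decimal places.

-0.476

φ_{22} = (r_2 − r_1²) / (1 − r_1²)
r_1² = (-0.48)² = 0.2304
Numerator = -0.136 − 0.2304 = -0.3664; denominator = 1 − 0.2304 = 0.7696
φ_{22} = -0.3664 / 0.7696 = -0.476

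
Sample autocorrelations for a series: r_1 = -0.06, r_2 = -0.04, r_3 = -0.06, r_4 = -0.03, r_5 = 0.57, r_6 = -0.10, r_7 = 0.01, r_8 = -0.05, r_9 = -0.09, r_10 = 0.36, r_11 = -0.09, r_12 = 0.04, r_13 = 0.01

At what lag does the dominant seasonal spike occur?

5

The largest autocorrelation is r_5 = 0.57, with a weaker echo at lag 10 (0.36); the remaining lags stay at or below 0.04.
The dominant spike at lag 5 indicates a seasonal period of 5.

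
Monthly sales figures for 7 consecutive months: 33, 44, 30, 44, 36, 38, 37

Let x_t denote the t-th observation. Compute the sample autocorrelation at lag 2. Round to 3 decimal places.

Mean x̄ = (33 + 44 + 30 + 44 + 36 + 38 + 37)/7 = 37.4286
Deviations from mean: -4.4286, 6.5714, -7.4286, 6.5714, -1.4286, 0.5714, -0.4286
Numerator Σ_{t=1}^{5}(x_t−x̄)(x_{t+2}−x̄) = 91.0612
Denominator Σ(x_t−x̄)² = 163.7143
r_2 = 91.0612 / 163.7143 = 0.556

0.556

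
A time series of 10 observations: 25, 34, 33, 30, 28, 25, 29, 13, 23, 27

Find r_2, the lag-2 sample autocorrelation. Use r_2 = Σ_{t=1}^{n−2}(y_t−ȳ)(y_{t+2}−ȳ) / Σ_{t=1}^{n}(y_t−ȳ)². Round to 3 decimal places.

0.093

Mean ȳ = (25 + 34 + 33 + 30 + 28 + 25 + 29 + 13 + 23 + 27)/10 = 26.7000
Numerator Σ_{t=1}^{8}(y_t−ȳ)(y_{t+2}−ȳ) = 29.6200
Denominator Σ(y_t−ȳ)² = 318.1000
r_2 = 29.6200 / 318.1000 = 0.093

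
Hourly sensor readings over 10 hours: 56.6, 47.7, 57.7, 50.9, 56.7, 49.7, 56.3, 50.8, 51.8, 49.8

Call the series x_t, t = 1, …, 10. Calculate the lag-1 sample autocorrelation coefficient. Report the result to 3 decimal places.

Mean x̄ = (56.6 + 47.7 + 57.7 + 50.9 + 56.7 + 49.7 + 56.3 + 50.8 + 51.8 + 49.8)/10 = 52.8000
Numerator Σ_{t=1}^{9}(x_t−x̄)(x_{t+1}−x̄) = -86.0300
Denominator Σ(x_t−x̄)² = 119.1400
r_1 = -86.0300 / 119.1400 = -0.722

-0.722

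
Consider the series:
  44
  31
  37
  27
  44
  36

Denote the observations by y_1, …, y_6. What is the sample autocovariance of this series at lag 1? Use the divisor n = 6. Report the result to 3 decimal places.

Mean ȳ = (44 + 31 + 37 + 27 + 44 + 36)/6 = 36.5000
Σ_{t=1}^{5}(y_t−ȳ)(y_{t+1}−ȳ) = -123.7500
γ_1 = -123.7500 / 6 = -20.625

-20.625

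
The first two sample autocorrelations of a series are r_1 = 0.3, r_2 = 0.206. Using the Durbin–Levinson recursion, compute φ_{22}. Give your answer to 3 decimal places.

φ_{22} = (r_2 − r_1²) / (1 − r_1²)
r_1² = (0.3)² = 0.09
Numerator = 0.206 − 0.0900 = 0.1160; denominator = 1 − 0.0900 = 0.9100
φ_{22} = 0.1160 / 0.9100 = 0.127

0.127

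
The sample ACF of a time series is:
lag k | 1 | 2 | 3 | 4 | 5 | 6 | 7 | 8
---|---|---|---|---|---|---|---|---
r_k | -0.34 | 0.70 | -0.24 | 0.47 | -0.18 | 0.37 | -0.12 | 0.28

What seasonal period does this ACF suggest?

The largest autocorrelation is r_2 = 0.70, with weaker echoes at lags 4 (0.47), 6 (0.37) and 8 (0.28); the remaining lags stay at or below -0.12.
The dominant spike at lag 2 indicates a seasonal period of 2.

2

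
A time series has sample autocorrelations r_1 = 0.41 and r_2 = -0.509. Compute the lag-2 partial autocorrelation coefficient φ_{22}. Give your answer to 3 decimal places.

-0.814

φ_{22} = (r_2 − r_1²) / (1 − r_1²)
r_1² = (0.41)² = 0.1681
Numerator = -0.509 − 0.1681 = -0.6771; denominator = 1 − 0.1681 = 0.8319
φ_{22} = -0.6771 / 0.8319 = -0.814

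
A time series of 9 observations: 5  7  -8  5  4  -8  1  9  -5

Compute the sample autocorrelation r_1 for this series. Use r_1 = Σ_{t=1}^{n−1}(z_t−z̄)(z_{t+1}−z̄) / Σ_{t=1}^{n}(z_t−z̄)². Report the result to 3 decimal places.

Mean z̄ = (5 + 7 − 8 + 5 + 4 − 8 + 1 + 9 − 5)/9 = 1.1111
Numerator Σ_{t=1}^{8}(z_t−z̄)(z_{t+1}−z̄) = -129.3457
Denominator Σ(z_t−z̄)² = 338.8889
r_1 = -129.3457 / 338.8889 = -0.382

-0.382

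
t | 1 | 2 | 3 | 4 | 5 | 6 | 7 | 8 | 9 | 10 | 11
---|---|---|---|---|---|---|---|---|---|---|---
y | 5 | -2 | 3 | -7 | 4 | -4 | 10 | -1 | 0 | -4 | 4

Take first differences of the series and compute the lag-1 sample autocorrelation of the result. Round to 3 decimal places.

First differences Δy: -7, 5, -10, 11, -8, 14, -11, 1, -4, 8
Mean of differences = -0.1000
Numerator Σ(Δy_t−Δȳ)(Δy_{t+1}−Δȳ) = -596.2100
Denominator Σ(Δy_t−Δȳ)² = 756.9000
r_1(Δy) = -596.2100 / 756.9000 = -0.788

-0.788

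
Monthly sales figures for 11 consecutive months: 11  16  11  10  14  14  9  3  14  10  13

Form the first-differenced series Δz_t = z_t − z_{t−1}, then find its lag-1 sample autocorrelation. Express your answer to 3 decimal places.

-0.420

First differences Δz: 5, -5, -1, 4, 0, -5, -6, 11, -4, 3
Mean of differences = 0.2000
Numerator Σ(Δz_t−Δz̄)(Δz_{t+1}−Δz̄) = -114.8400
Denominator Σ(Δz_t−Δz̄)² = 273.6000
r_1(Δz) = -114.8400 / 273.6000 = -0.420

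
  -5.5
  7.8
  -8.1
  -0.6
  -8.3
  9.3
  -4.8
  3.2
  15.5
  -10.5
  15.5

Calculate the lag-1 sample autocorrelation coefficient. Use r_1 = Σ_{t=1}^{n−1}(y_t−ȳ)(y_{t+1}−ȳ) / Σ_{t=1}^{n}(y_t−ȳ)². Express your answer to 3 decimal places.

-0.560

Mean ȳ = (-5.5 + 7.8 − 8.1 − 0.6 − 8.3 + 9.3 − 4.8 + 3.2 + 15.5 − 10.5 + 15.5)/11 = 1.2273
Numerator Σ_{t=1}^{10}(y_t−ȳ)(y_{t+1}−ȳ) = -515.1317
Denominator Σ(y_t−ȳ)² = 919.9018
r_1 = -515.1317 / 919.9018 = -0.560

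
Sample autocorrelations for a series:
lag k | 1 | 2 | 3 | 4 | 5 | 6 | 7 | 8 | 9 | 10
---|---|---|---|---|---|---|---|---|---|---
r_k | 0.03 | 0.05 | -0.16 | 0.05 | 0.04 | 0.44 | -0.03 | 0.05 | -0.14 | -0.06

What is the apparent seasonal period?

The largest autocorrelation is r_6 = 0.44; the remaining lags stay at or below 0.05.
The dominant spike at lag 6 indicates a seasonal period of 6.

6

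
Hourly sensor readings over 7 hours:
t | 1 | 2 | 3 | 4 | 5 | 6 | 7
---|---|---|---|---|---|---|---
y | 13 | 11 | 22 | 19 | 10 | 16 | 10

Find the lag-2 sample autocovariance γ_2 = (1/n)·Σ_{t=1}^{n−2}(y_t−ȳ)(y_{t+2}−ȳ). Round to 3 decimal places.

Mean ȳ = (13 + 11 + 22 + 19 + 10 + 16 + 10)/7 = 14.4286
Σ_{t=1}^{5}(y_t−ȳ)(y_{t+2}−ȳ) = -33.2245
γ_2 = -33.2245 / 7 = -4.746

-4.746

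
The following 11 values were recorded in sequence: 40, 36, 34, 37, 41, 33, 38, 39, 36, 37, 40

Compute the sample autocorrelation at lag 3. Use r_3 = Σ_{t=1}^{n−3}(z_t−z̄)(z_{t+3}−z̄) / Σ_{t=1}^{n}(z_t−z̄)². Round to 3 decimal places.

Mean z̄ = (40 + 36 + 34 + 37 + 41 + 33 + 38 + 39 + 36 + 37 + 40)/11 = 37.3636
Numerator Σ_{t=1}^{8}(z_t−z̄)(z_{t+3}−z̄) = 24.5124
Denominator Σ(z_t−z̄)² = 64.5455
r_3 = 24.5124 / 64.5455 = 0.380

0.380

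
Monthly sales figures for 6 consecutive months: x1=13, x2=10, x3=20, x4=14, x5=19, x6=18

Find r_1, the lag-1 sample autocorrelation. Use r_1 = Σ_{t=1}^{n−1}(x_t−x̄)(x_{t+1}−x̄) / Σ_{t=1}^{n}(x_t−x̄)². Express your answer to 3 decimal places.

Mean x̄ = (13 + 10 + 20 + 14 + 19 + 18)/6 = 15.6667
Numerator Σ_{t=1}^{5}(x_t−x̄)(x_{t+1}−x̄) = -14.4444
Denominator Σ(x_t−x̄)² = 77.3333
r_1 = -14.4444 / 77.3333 = -0.187

-0.187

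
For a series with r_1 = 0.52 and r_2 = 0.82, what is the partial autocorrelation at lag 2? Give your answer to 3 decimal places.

φ_{22} = (r_2 − r_1²) / (1 − r_1²)
r_1² = (0.52)² = 0.2704
Numerator = 0.82 − 0.2704 = 0.5496; denominator = 1 − 0.2704 = 0.7296
φ_{22} = 0.5496 / 0.7296 = 0.753

0.753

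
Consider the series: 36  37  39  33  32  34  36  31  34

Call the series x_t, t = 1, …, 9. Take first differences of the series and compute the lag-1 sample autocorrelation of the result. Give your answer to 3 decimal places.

First differences Δx: 1, 2, -6, -1, 2, 2, -5, 3
Mean of differences = -0.2500
Numerator Σ(Δx_t−Δx̄)(Δx_{t+1}−Δx̄) = -28.5625
Denominator Σ(Δx_t−Δx̄)² = 83.5000
r_1(Δx) = -28.5625 / 83.5000 = -0.342

-0.342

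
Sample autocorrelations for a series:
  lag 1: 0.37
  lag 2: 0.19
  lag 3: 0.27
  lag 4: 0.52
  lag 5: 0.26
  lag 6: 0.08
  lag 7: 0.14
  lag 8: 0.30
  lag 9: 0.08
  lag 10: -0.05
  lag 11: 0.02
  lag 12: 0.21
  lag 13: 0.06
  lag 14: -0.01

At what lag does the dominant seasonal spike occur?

4

The largest autocorrelation is r_4 = 0.52; the remaining lags stay at or below 0.37. The elevated value at lag 1 (0.37), dropping to 0.19 at lag 2, reflects decaying short-term dependence rather than seasonality.
The dominant spike at lag 4 indicates a seasonal period of 4.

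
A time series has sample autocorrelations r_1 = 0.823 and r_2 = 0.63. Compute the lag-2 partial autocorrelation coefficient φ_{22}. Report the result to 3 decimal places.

-0.147

φ_{22} = (r_2 − r_1²) / (1 − r_1²)
r_1² = (0.823)² = 0.677329
Numerator = 0.63 − 0.6773 = -0.0473; denominator = 1 − 0.6773 = 0.3227
φ_{22} = -0.0473 / 0.3227 = -0.147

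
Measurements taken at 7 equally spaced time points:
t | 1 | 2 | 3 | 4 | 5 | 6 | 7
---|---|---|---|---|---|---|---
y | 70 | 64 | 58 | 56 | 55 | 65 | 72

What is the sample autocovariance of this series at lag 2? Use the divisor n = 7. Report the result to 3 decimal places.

-12.985

Mean ȳ = (70 + 64 + 58 + 56 + 55 + 65 + 72)/7 = 62.8571
Σ_{t=1}^{5}(y_t−ȳ)(y_{t+2}−ȳ) = -90.8980
γ_2 = -90.8980 / 7 = -12.985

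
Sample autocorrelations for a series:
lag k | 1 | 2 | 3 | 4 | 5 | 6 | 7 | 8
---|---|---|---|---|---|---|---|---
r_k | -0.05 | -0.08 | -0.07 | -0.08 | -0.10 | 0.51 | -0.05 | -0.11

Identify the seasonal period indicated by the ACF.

6

The largest autocorrelation is r_6 = 0.51; the remaining lags stay at or below -0.05.
The dominant spike at lag 6 indicates a seasonal period of 6.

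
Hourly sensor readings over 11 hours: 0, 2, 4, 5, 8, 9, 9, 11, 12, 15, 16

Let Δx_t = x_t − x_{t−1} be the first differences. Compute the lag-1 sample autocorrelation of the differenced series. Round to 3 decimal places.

First differences Δx: 2, 2, 1, 3, 1, 0, 2, 1, 3, 1
Mean of differences = 1.6000
Numerator Σ(Δx_t−Δx̄)(Δx_{t+1}−Δx̄) = -3.3600
Denominator Σ(Δx_t−Δx̄)² = 8.4000
r_1(Δx) = -3.3600 / 8.4000 = -0.400

-0.400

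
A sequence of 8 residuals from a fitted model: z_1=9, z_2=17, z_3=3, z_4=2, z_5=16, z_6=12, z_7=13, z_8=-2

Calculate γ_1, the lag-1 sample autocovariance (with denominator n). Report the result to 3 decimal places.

-7.977

Mean z̄ = (9 + 17 + 3 + 2 + 16 + 12 + 13 − 2)/8 = 8.7500
Deviations: 0.2500, 8.2500, -5.7500, -6.7500, 7.2500, 3.2500, 4.2500, -10.7500
Σ_{t=1}^{7}(z_t−z̄)(z_{t+1}−z̄) = -63.8125
γ_1 = -63.8125 / 8 = -7.977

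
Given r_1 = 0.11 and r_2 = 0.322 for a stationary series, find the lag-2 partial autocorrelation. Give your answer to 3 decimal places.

φ_{22} = (r_2 − r_1²) / (1 − r_1²)
r_1² = (0.11)² = 0.0121
Numerator = 0.322 − 0.0121 = 0.3099; denominator = 1 − 0.0121 = 0.9879
φ_{22} = 0.3099 / 0.9879 = 0.314

0.314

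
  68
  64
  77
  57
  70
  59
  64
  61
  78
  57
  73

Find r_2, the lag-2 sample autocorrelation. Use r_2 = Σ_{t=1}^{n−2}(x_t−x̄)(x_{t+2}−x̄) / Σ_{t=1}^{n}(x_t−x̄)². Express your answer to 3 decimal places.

Mean x̄ = (68 + 64 + 77 + 57 + 70 + 59 + 64 + 61 + 78 + 57 + 73)/11 = 66.1818
Numerator Σ_{t=1}^{9}(x_t−x̄)(x_{t+2}−x̄) = 278.2066
Denominator Σ(x_t−x̄)² = 577.6364
r_2 = 278.2066 / 577.6364 = 0.482

0.482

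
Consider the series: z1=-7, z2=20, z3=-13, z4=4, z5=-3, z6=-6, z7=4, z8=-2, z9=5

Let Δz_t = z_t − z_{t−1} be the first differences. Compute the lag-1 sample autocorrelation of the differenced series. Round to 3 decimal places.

-0.708

First differences Δz: 27, -33, 17, -7, -3, 10, -6, 7
Mean of differences = 1.5000
Numerator Σ(Δz_t−Δz̄)(Δz_{t+1}−Δz̄) = -1651.2500
Denominator Σ(Δz_t−Δz̄)² = 2332.0000
r_1(Δz) = -1651.2500 / 2332.0000 = -0.708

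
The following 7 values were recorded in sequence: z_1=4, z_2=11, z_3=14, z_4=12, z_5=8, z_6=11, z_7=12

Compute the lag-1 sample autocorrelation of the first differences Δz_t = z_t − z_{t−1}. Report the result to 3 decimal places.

First differences Δz: 7, 3, -2, -4, 3, 1
Mean of differences = 1.3333
Numerator Σ(Δz_t−Δz̄)(Δz_{t+1}−Δz̄) = 12.2222
Denominator Σ(Δz_t−Δz̄)² = 77.3333
r_1(Δz) = 12.2222 / 77.3333 = 0.158

0.158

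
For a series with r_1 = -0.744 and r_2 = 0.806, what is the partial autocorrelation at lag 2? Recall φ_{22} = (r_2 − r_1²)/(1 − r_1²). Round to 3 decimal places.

φ_{22} = (r_2 − r_1²) / (1 − r_1²)
r_1² = (-0.744)² = 0.553536
Numerator = 0.806 − 0.5535 = 0.2525; denominator = 1 − 0.5535 = 0.4465
φ_{22} = 0.2525 / 0.4465 = 0.565

0.565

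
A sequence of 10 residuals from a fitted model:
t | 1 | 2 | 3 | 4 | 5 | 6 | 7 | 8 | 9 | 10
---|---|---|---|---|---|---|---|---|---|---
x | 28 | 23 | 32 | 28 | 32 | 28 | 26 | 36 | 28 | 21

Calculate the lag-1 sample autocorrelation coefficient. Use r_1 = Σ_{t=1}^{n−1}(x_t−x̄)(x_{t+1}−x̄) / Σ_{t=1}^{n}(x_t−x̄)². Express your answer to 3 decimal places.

-0.218

Mean x̄ = (28 + 23 + 32 + 28 + 32 + 28 + 26 + 36 + 28 + 21)/10 = 28.2000
Numerator Σ_{t=1}^{9}(x_t−x̄)(x_{t+1}−x̄) = -37.8400
Denominator Σ(x_t−x̄)² = 173.6000
r_1 = -37.8400 / 173.6000 = -0.218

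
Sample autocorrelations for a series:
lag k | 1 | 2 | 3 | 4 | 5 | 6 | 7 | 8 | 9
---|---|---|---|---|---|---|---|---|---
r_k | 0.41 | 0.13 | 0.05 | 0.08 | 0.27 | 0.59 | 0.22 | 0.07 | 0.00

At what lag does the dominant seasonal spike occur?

6

The largest autocorrelation is r_6 = 0.59; the remaining lags stay at or below 0.41. The elevated value at lag 1 (0.41), dropping to 0.13 at lag 2, reflects decaying short-term dependence rather than seasonality.
The dominant spike at lag 6 indicates a seasonal period of 6.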